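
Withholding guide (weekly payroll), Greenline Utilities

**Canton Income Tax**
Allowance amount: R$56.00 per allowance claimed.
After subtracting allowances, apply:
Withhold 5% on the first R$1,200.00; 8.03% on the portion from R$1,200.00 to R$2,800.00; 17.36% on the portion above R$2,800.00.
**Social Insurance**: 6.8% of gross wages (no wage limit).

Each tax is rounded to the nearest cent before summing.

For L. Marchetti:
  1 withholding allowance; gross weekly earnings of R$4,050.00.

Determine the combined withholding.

R$671.16

Canton Income Tax: taxable = R$4,050.00 − 1×R$56.00 = R$3,994.00
  R$188.48 + 17.36% × (R$3,994.00 − R$2,800.00) = R$188.48 + 17.36% × R$1,194.00 = R$395.76
Social Insurance: 6.8% × R$4,050.00 = R$275.40
Total: R$395.76 + R$275.40 = R$671.16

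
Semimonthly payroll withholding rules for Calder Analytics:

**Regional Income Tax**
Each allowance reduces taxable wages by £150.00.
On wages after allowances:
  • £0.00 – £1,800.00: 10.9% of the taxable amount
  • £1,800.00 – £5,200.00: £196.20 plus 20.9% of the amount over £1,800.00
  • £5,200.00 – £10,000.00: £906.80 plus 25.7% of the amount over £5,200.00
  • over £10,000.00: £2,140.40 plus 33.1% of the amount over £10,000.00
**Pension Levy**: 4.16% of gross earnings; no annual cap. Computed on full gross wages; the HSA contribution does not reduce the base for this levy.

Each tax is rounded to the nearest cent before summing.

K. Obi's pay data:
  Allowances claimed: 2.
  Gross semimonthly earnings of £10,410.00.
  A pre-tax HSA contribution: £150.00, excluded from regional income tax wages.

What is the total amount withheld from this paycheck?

£2,563.18

Regional Income Tax: taxable = £10,410.00 − £150.00 − 2×£150.00 = £9,960.00
  £906.80 + 25.7% × (£9,960.00 − £5,200.00) = £906.80 + 25.7% × £4,760.00 = £2,130.12
Pension Levy: 4.16% × £10,410.00 = £433.06
Total: £2,130.12 + £433.06 = £2,563.18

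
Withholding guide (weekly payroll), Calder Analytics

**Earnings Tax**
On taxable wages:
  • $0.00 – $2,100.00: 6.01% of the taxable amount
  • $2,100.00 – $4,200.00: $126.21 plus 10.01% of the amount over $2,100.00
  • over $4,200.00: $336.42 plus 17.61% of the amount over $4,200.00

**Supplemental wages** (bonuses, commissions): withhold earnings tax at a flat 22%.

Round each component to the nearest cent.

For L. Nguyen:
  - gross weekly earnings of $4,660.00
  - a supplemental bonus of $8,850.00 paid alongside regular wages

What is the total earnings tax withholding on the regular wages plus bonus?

$2,364.43

Earnings Tax: taxable = $4,660.00
  $336.42 + 17.61% × ($4,660.00 − $4,200.00) = $336.42 + 17.61% × $460.00 = $417.43
Supplemental (22% flat on bonus): 22% × $8,850.00 = $1,947.00
Total earnings tax: $417.43 + $1,947.00 = $2,364.43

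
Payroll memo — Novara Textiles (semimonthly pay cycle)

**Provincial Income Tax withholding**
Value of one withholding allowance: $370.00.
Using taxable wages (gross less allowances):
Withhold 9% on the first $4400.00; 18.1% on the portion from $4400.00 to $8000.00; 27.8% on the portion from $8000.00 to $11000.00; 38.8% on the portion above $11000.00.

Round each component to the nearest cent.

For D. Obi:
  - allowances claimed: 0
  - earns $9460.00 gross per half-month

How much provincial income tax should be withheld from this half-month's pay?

$1453.48

Provincial Income Tax: taxable = $9460.00
  $1047.60 + 27.8% × ($9460.00 − $8000.00) = $1047.60 + 27.8% × $1460.00 = $1453.48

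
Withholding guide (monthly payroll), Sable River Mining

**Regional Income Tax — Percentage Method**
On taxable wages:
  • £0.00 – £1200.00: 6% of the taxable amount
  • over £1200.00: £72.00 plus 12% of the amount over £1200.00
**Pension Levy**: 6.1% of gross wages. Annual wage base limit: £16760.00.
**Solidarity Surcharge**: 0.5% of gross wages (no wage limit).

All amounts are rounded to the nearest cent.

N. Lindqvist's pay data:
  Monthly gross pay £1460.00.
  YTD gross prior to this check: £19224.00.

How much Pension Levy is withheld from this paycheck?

£0.00

Pension Levy: YTD £19224.00 ≥ cap £16760.00 → £0.00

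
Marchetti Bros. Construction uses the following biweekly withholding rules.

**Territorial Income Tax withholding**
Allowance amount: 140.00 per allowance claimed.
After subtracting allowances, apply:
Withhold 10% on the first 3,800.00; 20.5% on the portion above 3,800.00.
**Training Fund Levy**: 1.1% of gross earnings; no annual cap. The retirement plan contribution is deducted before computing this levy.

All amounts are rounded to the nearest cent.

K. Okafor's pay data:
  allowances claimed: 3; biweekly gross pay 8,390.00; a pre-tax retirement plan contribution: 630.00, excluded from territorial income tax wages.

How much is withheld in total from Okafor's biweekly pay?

Territorial Income Tax: taxable = 8,390.00 − 630.00 − 3×140.00 = 7,340.00
  380.00 + 20.5% × (7,340.00 − 3,800.00) = 380.00 + 20.5% × 3,540.00 = 1,105.70
Training Fund Levy: 1.1% × 7,760.00 = 85.36
Total: 1,105.70 + 85.36 = 1,191.06

1,191.06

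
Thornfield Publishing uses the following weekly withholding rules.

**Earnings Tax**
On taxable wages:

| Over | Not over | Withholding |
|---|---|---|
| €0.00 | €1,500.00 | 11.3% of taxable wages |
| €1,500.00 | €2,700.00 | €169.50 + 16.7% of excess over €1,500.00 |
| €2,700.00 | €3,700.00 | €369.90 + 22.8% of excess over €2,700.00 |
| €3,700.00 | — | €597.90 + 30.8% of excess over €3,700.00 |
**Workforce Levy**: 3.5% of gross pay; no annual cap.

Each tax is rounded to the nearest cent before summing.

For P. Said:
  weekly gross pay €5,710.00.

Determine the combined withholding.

Earnings Tax: taxable = €5,710.00
  €597.90 + 30.8% × (€5,710.00 − €3,700.00) = €597.90 + 30.8% × €2,010.00 = €1,216.98
Workforce Levy: 3.5% × €5,710.00 = €199.85
Total: €1,216.98 + €199.85 = €1,416.83

€1,416.83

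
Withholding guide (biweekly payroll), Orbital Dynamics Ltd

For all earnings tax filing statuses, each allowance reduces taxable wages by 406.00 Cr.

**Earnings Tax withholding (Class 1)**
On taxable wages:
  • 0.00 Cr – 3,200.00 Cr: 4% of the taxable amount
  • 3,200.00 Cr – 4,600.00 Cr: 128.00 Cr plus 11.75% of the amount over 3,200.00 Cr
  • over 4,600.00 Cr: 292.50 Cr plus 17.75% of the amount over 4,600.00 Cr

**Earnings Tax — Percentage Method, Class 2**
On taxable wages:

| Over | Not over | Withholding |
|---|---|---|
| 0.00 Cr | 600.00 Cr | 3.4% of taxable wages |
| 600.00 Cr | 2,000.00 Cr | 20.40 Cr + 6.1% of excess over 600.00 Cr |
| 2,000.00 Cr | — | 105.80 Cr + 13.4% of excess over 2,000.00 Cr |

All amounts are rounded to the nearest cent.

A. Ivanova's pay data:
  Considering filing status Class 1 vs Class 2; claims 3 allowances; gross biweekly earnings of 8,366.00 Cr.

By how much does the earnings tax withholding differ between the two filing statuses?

50.86 Cr

Earnings Tax (Class 1): taxable = 8,366.00 Cr − 3×406.00 Cr = 7,148.00 Cr
  292.50 Cr + 17.75% × (7,148.00 Cr − 4,600.00 Cr) = 292.50 Cr + 17.75% × 2,548.00 Cr = 744.77 Cr
Earnings Tax (Class 2): taxable = 8,366.00 Cr − 3×406.00 Cr = 7,148.00 Cr
  105.80 Cr + 13.4% × (7,148.00 Cr − 2,000.00 Cr) = 105.80 Cr + 13.4% × 5,148.00 Cr = 795.63 Cr
Difference: |744.77 Cr − 795.63 Cr| = 50.86 Cr (higher under Class 2)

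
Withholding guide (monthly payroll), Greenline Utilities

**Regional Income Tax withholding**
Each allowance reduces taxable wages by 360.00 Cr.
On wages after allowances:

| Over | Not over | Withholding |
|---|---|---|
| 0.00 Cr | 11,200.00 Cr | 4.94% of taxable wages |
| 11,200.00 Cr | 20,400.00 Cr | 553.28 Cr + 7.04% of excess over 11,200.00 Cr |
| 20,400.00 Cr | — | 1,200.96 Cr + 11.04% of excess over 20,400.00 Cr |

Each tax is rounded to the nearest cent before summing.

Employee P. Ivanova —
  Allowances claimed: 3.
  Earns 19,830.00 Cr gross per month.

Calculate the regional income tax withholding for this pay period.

1,084.80 Cr

Regional Income Tax: taxable = 19,830.00 Cr − 3×360.00 Cr = 18,750.00 Cr
  553.28 Cr + 7.04% × (18,750.00 Cr − 11,200.00 Cr) = 553.28 Cr + 7.04% × 7,550.00 Cr = 1,084.80 Cr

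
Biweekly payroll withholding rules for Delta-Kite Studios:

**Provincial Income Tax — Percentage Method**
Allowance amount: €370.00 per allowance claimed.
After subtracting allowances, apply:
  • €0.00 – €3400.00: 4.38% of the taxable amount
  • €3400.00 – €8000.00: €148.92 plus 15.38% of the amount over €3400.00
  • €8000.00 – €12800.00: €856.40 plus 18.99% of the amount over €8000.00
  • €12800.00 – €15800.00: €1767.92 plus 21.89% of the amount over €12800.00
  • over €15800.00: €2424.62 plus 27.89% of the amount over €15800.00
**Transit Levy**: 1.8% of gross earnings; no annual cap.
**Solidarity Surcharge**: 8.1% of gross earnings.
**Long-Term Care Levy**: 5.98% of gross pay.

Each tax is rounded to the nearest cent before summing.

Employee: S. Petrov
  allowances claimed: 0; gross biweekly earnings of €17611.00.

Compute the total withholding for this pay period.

Provincial Income Tax: taxable = €17611.00
  €2424.62 + 27.89% × (€17611.00 − €15800.00) = €2424.62 + 27.89% × €1811.00 = €2929.71
Transit Levy: 1.8% × €17611.00 = €317.00
Solidarity Surcharge: 8.1% × €17611.00 = €1426.49
Long-Term Care Levy: 5.98% × €17611.00 = €1053.14
Total: €2929.71 + €317.00 + €1426.49 + €1053.14 = €5726.34

€5726.34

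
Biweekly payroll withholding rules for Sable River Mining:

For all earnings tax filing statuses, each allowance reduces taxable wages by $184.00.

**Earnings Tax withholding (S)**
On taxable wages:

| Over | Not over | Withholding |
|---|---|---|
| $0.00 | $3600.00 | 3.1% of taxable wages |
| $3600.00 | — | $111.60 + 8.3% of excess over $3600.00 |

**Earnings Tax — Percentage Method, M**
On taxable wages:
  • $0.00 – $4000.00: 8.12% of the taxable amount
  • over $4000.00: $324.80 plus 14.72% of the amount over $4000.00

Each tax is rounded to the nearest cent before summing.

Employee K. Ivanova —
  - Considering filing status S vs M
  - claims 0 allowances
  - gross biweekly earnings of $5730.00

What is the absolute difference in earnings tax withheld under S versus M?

$291.07

Earnings Tax (S): taxable = $5730.00
  $111.60 + 8.3% × ($5730.00 − $3600.00) = $111.60 + 8.3% × $2130.00 = $288.39
Earnings Tax (M): taxable = $5730.00
  $324.80 + 14.72% × ($5730.00 − $4000.00) = $324.80 + 14.72% × $1730.00 = $579.46
Difference: |$288.39 − $579.46| = $291.07 (higher under M)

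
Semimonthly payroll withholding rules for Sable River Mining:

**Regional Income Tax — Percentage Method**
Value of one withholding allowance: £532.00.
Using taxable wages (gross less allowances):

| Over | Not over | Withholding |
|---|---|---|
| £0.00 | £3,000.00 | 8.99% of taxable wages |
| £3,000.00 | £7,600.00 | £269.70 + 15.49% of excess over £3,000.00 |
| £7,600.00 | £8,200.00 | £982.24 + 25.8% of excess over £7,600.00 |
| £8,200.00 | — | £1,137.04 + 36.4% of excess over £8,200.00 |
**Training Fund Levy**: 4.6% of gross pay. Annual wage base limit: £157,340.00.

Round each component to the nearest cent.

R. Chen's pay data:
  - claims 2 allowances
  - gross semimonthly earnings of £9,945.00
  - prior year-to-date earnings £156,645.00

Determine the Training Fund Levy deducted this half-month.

Training Fund Levy: cap £157,340.00 − YTD £156,645.00 = £695.00 subject; 4.6% × £695.00 = £31.97

£31.97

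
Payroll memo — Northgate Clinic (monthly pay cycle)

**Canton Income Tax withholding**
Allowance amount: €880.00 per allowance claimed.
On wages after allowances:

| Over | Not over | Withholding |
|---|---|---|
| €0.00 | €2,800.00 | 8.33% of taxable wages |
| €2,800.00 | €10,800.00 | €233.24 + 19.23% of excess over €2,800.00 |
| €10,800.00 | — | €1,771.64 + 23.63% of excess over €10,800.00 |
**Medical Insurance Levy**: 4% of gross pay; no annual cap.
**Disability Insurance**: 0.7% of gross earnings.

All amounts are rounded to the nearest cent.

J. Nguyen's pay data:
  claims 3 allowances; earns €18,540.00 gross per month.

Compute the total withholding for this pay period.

Canton Income Tax: taxable = €18,540.00 − 3×€880.00 = €15,900.00
  €1,771.64 + 23.63% × (€15,900.00 − €10,800.00) = €1,771.64 + 23.63% × €5,100.00 = €2,976.77
Medical Insurance Levy: 4% × €18,540.00 = €741.60
Disability Insurance: 0.7% × €18,540.00 = €129.78
Total: €2,976.77 + €741.60 + €129.78 = €3,848.15

€3,848.15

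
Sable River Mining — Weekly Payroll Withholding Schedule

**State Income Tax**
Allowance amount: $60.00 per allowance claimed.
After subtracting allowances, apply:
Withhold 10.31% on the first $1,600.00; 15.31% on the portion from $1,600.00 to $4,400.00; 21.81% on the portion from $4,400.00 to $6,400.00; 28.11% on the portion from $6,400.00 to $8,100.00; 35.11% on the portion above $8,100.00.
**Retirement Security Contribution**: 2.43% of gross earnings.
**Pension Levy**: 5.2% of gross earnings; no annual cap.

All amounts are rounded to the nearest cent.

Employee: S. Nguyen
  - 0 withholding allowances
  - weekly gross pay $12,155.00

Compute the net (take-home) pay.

$8,296.15

State Income Tax: taxable = $12,155.00
  $1,507.71 + 35.11% × ($12,155.00 − $8,100.00) = $1,507.71 + 35.11% × $4,055.00 = $2,931.42
Retirement Security Contribution: 2.43% × $12,155.00 = $295.37
Pension Levy: 5.2% × $12,155.00 = $632.06
Total withheld: $2,931.42 + $295.37 + $632.06 = $3,858.85
Net pay: $12,155.00 − $3,858.85 = $8,296.15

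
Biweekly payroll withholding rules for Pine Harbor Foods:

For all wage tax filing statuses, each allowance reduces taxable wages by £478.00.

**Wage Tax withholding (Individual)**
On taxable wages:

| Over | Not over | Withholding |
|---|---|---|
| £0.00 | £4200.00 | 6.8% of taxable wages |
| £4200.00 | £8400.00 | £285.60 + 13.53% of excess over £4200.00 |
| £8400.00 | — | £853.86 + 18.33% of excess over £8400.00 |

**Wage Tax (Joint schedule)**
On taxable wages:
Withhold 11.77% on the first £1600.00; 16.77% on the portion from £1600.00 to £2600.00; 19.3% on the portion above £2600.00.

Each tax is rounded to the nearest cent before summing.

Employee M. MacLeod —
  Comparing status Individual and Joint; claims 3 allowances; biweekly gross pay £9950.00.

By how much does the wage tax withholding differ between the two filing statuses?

£622.69

Wage Tax (Individual): taxable = £9950.00 − 3×£478.00 = £8516.00
  £853.86 + 18.33% × (£8516.00 − £8400.00) = £853.86 + 18.33% × £116.00 = £875.12
Wage Tax (Joint): taxable = £9950.00 − 3×£478.00 = £8516.00
  £356.02 + 19.3% × (£8516.00 − £2600.00) = £356.02 + 19.3% × £5916.00 = £1497.81
Difference: |£875.12 − £1497.81| = £622.69 (higher under Joint)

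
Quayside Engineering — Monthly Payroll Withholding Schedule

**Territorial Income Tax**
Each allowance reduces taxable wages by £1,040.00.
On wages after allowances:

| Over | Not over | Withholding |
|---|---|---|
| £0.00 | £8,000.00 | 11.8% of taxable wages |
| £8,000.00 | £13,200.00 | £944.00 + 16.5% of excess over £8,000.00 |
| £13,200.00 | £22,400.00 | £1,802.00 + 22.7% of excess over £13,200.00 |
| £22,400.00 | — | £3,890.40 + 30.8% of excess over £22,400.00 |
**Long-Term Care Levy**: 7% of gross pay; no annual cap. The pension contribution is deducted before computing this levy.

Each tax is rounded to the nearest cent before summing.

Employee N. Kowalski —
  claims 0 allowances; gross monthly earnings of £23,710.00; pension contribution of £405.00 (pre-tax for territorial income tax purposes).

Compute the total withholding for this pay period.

£5,800.49

Territorial Income Tax: taxable = £23,710.00 − £405.00 = £23,305.00
  £3,890.40 + 30.8% × (£23,305.00 − £22,400.00) = £3,890.40 + 30.8% × £905.00 = £4,169.14
Long-Term Care Levy: 7% × £23,305.00 = £1,631.35
Total: £4,169.14 + £1,631.35 = £5,800.49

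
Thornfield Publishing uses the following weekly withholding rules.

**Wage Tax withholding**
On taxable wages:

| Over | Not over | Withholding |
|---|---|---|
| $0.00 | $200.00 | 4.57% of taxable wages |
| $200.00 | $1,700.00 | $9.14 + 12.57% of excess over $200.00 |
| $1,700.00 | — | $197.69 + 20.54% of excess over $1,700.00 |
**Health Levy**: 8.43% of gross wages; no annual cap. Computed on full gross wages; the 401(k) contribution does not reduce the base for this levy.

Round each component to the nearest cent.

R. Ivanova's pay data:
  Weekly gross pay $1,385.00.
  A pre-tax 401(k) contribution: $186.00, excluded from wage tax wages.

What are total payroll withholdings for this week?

Wage Tax: taxable = $1,385.00 − $186.00 = $1,199.00
  $9.14 + 12.57% × ($1,199.00 − $200.00) = $9.14 + 12.57% × $999.00 = $134.71
Health Levy: 8.43% × $1,385.00 = $116.76
Total: $134.71 + $116.76 = $251.47

$251.47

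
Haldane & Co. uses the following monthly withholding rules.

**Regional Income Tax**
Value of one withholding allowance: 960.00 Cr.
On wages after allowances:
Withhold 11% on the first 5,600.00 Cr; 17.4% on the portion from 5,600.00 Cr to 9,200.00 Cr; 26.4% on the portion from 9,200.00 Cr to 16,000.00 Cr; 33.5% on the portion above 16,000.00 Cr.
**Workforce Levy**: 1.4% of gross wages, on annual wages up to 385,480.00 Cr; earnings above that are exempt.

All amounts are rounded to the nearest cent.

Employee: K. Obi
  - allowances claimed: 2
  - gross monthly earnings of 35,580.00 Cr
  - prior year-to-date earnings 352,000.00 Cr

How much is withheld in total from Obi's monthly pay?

Regional Income Tax: taxable = 35,580.00 Cr − 2×960.00 Cr = 33,660.00 Cr
  3,037.60 Cr + 33.5% × (33,660.00 Cr − 16,000.00 Cr) = 3,037.60 Cr + 33.5% × 17,660.00 Cr = 8,953.70 Cr
Workforce Levy: cap 385,480.00 Cr − YTD 352,000.00 Cr = 33,480.00 Cr subject; 1.4% × 33,480.00 Cr = 468.72 Cr
Total: 8,953.70 Cr + 468.72 Cr = 9,422.42 Cr

9,422.42 Cr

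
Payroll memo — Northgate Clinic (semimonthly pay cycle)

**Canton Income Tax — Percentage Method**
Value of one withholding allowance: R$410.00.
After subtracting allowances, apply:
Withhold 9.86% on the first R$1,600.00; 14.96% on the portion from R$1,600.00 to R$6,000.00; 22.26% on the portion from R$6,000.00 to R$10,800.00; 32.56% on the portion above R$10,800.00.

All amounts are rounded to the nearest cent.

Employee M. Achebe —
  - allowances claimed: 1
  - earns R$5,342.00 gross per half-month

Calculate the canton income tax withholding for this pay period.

Canton Income Tax: taxable = R$5,342.00 − 1×R$410.00 = R$4,932.00
  R$157.76 + 14.96% × (R$4,932.00 − R$1,600.00) = R$157.76 + 14.96% × R$3,332.00 = R$656.23

R$656.23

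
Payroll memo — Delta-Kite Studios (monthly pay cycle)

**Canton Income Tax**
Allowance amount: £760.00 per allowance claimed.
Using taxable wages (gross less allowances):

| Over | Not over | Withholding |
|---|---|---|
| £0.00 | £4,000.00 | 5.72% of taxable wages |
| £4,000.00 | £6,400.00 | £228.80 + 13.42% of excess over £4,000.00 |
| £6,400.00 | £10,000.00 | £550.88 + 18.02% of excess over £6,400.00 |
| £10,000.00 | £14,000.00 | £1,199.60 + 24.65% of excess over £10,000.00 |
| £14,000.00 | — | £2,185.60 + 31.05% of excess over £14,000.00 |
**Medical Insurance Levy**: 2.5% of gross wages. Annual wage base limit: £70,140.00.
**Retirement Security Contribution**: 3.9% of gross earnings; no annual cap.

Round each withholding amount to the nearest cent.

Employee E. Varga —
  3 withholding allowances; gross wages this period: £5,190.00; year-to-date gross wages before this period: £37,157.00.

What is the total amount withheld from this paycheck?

Canton Income Tax: taxable = £5,190.00 − 3×£760.00 = £2,910.00
  5.72% × £2,910.00 = £166.45
Medical Insurance Levy: 2.5% × £5,190.00 = £129.75
Retirement Security Contribution: 3.9% × £5,190.00 = £202.41
Total: £166.45 + £129.75 + £202.41 = £498.61

£498.61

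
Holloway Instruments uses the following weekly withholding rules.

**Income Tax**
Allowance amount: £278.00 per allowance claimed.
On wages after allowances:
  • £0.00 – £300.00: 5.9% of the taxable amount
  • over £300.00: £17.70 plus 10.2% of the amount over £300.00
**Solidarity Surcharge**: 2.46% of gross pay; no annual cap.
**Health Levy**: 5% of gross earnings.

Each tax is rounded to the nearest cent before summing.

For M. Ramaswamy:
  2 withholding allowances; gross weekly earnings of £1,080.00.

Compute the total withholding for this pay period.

Income Tax: taxable = £1,080.00 − 2×£278.00 = £524.00
  £17.70 + 10.2% × (£524.00 − £300.00) = £17.70 + 10.2% × £224.00 = £40.55
Solidarity Surcharge: 2.46% × £1,080.00 = £26.57
Health Levy: 5% × £1,080.00 = £54.00
Total: £40.55 + £26.57 + £54.00 = £121.12

£121.12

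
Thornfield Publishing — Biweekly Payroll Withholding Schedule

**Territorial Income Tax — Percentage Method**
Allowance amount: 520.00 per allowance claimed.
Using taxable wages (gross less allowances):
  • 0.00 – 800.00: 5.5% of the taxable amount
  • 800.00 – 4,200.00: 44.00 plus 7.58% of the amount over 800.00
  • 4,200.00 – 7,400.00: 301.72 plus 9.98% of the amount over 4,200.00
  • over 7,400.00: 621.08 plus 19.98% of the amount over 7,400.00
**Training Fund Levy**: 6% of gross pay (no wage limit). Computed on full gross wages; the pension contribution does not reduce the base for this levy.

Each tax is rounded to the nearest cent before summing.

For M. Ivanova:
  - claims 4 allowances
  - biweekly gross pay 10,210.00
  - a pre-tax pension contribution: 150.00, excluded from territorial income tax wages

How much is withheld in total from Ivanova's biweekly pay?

1,349.56

Territorial Income Tax: taxable = 10,210.00 − 150.00 − 4×520.00 = 7,980.00
  621.08 + 19.98% × (7,980.00 − 7,400.00) = 621.08 + 19.98% × 580.00 = 736.96
Training Fund Levy: 6% × 10,210.00 = 612.60
Total: 736.96 + 612.60 = 1,349.56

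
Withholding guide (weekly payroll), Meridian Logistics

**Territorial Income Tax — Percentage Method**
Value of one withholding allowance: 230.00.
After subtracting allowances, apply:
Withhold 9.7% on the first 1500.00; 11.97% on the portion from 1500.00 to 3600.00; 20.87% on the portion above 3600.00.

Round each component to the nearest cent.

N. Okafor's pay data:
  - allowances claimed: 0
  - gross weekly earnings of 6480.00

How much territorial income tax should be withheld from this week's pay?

997.93

Territorial Income Tax: taxable = 6480.00
  396.87 + 20.87% × (6480.00 − 3600.00) = 396.87 + 20.87% × 2880.00 = 997.93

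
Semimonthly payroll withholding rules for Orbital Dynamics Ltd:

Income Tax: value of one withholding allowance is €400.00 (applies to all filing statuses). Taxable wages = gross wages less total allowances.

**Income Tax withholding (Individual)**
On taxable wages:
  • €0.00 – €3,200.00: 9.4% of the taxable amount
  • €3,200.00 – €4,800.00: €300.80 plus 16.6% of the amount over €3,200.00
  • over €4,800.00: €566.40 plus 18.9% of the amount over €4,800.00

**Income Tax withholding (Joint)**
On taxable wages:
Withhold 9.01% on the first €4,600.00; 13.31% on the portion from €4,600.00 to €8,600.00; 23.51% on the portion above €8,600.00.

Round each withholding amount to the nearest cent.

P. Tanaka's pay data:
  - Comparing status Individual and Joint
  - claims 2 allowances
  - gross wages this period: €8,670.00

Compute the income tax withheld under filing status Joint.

Income Tax (Joint): taxable = €8,670.00 − 2×€400.00 = €7,870.00
  €414.46 + 13.31% × (€7,870.00 − €4,600.00) = €414.46 + 13.31% × €3,270.00 = €849.70

€849.70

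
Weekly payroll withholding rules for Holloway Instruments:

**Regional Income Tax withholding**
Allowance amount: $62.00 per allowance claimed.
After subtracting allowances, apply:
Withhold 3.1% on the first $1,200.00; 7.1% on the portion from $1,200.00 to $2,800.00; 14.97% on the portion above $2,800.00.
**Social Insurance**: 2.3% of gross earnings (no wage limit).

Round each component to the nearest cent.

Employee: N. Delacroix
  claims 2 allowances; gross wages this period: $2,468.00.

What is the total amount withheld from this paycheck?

Regional Income Tax: taxable = $2,468.00 − 2×$62.00 = $2,344.00
  $37.20 + 7.1% × ($2,344.00 − $1,200.00) = $37.20 + 7.1% × $1,144.00 = $118.42
Social Insurance: 2.3% × $2,468.00 = $56.76
Total: $118.42 + $56.76 = $175.18

$175.18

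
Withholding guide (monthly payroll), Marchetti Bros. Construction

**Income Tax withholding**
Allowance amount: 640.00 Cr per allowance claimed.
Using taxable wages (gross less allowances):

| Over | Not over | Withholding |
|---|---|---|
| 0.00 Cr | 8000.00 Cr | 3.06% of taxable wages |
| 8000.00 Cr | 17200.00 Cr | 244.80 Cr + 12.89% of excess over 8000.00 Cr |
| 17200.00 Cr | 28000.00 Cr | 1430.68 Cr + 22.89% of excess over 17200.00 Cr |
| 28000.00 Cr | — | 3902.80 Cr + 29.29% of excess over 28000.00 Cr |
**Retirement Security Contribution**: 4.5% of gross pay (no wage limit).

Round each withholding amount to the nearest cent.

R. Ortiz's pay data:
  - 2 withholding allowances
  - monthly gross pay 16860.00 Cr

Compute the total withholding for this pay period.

Income Tax: taxable = 16860.00 Cr − 2×640.00 Cr = 15580.00 Cr
  244.80 Cr + 12.89% × (15580.00 Cr − 8000.00 Cr) = 244.80 Cr + 12.89% × 7580.00 Cr = 1221.86 Cr
Retirement Security Contribution: 4.5% × 16860.00 Cr = 758.70 Cr
Total: 1221.86 Cr + 758.70 Cr = 1980.56 Cr

1980.56 Cr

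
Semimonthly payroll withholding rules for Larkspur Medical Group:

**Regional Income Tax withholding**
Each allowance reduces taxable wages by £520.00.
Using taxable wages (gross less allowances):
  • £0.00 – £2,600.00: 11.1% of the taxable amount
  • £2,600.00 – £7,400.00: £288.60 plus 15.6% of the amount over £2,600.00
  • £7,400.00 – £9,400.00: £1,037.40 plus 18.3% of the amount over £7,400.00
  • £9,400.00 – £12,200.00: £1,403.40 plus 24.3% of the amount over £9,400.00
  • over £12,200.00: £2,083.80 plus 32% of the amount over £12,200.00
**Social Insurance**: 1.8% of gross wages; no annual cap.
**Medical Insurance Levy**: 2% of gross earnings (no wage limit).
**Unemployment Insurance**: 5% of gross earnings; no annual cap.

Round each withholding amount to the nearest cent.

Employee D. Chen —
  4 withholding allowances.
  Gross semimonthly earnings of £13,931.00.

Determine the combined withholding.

Regional Income Tax: taxable = £13,931.00 − 4×£520.00 = £11,851.00
  £1,403.40 + 24.3% × (£11,851.00 − £9,400.00) = £1,403.40 + 24.3% × £2,451.00 = £1,998.99
Social Insurance: 1.8% × £13,931.00 = £250.76
Medical Insurance Levy: 2% × £13,931.00 = £278.62
Unemployment Insurance: 5% × £13,931.00 = £696.55
Total: £1,998.99 + £250.76 + £278.62 + £696.55 = £3,224.92

£3,224.92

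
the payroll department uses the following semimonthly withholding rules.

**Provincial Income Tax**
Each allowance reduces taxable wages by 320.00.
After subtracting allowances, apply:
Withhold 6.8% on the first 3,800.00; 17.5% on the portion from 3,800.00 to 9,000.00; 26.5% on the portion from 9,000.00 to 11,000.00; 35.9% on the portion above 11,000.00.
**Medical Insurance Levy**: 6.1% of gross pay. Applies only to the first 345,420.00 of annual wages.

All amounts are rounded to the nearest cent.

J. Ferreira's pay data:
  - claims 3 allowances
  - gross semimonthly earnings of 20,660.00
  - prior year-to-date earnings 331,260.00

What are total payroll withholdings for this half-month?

5,685.46

Provincial Income Tax: taxable = 20,660.00 − 3×320.00 = 19,700.00
  1,698.40 + 35.9% × (19,700.00 − 11,000.00) = 1,698.40 + 35.9% × 8,700.00 = 4,821.70
Medical Insurance Levy: cap 345,420.00 − YTD 331,260.00 = 14,160.00 subject; 6.1% × 14,160.00 = 863.76
Total: 4,821.70 + 863.76 = 5,685.46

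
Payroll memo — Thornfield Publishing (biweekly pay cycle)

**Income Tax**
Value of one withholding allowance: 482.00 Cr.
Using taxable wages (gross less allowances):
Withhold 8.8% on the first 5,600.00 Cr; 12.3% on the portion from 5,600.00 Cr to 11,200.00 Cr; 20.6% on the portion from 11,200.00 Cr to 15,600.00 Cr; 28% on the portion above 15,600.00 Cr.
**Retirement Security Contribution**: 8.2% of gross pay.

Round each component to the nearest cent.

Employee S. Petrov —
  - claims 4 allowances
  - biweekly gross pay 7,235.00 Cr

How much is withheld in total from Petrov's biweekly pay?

1,060.29 Cr

Income Tax: taxable = 7,235.00 Cr − 4×482.00 Cr = 5,307.00 Cr
  8.8% × 5,307.00 Cr = 467.02 Cr
Retirement Security Contribution: 8.2% × 7,235.00 Cr = 593.27 Cr
Total: 467.02 Cr + 593.27 Cr = 1,060.29 Cr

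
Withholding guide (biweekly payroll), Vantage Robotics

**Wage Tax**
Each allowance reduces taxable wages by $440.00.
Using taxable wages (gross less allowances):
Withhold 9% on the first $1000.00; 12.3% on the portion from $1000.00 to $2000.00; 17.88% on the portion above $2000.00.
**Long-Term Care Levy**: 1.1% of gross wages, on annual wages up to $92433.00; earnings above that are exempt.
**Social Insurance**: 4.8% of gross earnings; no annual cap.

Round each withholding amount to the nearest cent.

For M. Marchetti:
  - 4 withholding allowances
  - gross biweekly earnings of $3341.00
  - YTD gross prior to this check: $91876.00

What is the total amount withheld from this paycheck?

$327.96

Wage Tax: taxable = $3341.00 − 4×$440.00 = $1581.00
  $90.00 + 12.3% × ($1581.00 − $1000.00) = $90.00 + 12.3% × $581.00 = $161.46
Long-Term Care Levy: cap $92433.00 − YTD $91876.00 = $557.00 subject; 1.1% × $557.00 = $6.13
Social Insurance: 4.8% × $3341.00 = $160.37
Total: $161.46 + $6.13 + $160.37 = $327.96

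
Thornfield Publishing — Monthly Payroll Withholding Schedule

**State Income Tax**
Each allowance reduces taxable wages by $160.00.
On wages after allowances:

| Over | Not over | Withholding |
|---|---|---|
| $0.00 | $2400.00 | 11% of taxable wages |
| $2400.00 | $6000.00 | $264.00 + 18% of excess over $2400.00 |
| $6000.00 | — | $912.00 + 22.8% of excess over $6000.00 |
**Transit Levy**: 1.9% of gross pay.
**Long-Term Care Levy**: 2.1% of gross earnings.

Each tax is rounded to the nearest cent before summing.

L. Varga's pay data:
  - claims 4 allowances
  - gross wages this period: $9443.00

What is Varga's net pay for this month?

$7514.20

State Income Tax: taxable = $9443.00 − 4×$160.00 = $8803.00
  $912.00 + 22.8% × ($8803.00 − $6000.00) = $912.00 + 22.8% × $2803.00 = $1551.08
Transit Levy: 1.9% × $9443.00 = $179.42
Long-Term Care Levy: 2.1% × $9443.00 = $198.30
Total withheld: $1551.08 + $179.42 + $198.30 = $1928.80
Net pay: $9443.00 − $1928.80 = $7514.20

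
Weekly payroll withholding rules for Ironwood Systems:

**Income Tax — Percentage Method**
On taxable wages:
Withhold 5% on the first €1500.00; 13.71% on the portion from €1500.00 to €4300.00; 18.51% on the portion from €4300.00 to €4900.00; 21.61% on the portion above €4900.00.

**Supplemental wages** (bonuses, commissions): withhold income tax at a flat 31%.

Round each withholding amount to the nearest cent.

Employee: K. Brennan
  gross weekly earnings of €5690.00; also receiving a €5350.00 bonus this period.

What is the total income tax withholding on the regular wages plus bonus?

€2399.16

Income Tax: taxable = €5690.00
  €569.94 + 21.61% × (€5690.00 − €4900.00) = €569.94 + 21.61% × €790.00 = €740.66
Supplemental (31% flat on bonus): 31% × €5350.00 = €1658.50
Total income tax: €740.66 + €1658.50 = €2399.16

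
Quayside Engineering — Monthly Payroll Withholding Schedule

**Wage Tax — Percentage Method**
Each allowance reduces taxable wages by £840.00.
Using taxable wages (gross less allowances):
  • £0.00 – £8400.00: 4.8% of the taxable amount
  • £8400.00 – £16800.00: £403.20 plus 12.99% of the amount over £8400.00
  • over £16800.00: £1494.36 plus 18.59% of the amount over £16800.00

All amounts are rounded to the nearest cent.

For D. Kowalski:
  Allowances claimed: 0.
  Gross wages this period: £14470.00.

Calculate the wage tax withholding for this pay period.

Wage Tax: taxable = £14470.00
  £403.20 + 12.99% × (£14470.00 − £8400.00) = £403.20 + 12.99% × £6070.00 = £1191.69

£1191.69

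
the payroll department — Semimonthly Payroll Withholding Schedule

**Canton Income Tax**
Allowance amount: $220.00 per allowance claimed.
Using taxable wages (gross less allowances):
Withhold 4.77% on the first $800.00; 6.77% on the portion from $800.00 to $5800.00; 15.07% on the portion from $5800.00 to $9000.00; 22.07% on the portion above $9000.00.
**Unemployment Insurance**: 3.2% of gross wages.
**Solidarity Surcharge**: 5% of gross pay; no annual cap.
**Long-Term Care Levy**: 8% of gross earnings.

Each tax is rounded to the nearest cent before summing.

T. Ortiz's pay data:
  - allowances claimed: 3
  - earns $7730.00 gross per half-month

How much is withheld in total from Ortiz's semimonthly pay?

Canton Income Tax: taxable = $7730.00 − 3×$220.00 = $7070.00
  $376.66 + 15.07% × ($7070.00 − $5800.00) = $376.66 + 15.07% × $1270.00 = $568.05
Unemployment Insurance: 3.2% × $7730.00 = $247.36
Solidarity Surcharge: 5% × $7730.00 = $386.50
Long-Term Care Levy: 8% × $7730.00 = $618.40
Total: $568.05 + $247.36 + $386.50 + $618.40 = $1820.31

$1820.31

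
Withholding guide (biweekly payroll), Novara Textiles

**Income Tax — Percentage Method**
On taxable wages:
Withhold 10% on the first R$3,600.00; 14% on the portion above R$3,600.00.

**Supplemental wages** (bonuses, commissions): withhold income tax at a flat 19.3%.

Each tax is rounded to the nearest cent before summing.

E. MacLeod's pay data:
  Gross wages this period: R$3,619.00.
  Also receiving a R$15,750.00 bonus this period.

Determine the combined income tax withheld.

Income Tax: taxable = R$3,619.00
  R$360.00 + 14% × (R$3,619.00 − R$3,600.00) = R$360.00 + 14% × R$19.00 = R$362.66
Supplemental (19.3% flat on bonus): 19.3% × R$15,750.00 = R$3,039.75
Total income tax: R$362.66 + R$3,039.75 = R$3,402.41

R$3,402.41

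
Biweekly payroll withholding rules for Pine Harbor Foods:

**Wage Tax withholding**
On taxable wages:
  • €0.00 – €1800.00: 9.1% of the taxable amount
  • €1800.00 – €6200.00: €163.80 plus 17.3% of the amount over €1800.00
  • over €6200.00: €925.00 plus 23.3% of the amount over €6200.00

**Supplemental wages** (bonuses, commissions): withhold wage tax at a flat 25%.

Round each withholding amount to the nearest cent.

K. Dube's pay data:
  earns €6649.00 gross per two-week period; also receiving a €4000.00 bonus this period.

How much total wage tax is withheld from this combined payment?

Wage Tax: taxable = €6649.00
  €925.00 + 23.3% × (€6649.00 − €6200.00) = €925.00 + 23.3% × €449.00 = €1029.62
Supplemental (25% flat on bonus): 25% × €4000.00 = €1000.00
Total wage tax: €1029.62 + €1000.00 = €2029.62

€2029.62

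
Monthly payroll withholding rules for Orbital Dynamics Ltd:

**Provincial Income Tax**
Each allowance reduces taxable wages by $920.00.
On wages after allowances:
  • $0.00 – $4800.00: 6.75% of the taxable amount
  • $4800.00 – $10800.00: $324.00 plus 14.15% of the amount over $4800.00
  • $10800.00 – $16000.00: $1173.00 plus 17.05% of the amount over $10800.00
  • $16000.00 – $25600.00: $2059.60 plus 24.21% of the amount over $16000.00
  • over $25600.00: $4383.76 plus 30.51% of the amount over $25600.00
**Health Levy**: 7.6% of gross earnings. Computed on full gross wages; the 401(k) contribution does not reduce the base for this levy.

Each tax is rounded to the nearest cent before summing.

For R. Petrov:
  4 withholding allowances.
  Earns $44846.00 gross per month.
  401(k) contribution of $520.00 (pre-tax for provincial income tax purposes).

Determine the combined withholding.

Provincial Income Tax: taxable = $44846.00 − $520.00 − 4×$920.00 = $40646.00
  $4383.76 + 30.51% × ($40646.00 − $25600.00) = $4383.76 + 30.51% × $15046.00 = $8974.29
Health Levy: 7.6% × $44846.00 = $3408.30
Total: $8974.29 + $3408.30 = $12382.59

$12382.59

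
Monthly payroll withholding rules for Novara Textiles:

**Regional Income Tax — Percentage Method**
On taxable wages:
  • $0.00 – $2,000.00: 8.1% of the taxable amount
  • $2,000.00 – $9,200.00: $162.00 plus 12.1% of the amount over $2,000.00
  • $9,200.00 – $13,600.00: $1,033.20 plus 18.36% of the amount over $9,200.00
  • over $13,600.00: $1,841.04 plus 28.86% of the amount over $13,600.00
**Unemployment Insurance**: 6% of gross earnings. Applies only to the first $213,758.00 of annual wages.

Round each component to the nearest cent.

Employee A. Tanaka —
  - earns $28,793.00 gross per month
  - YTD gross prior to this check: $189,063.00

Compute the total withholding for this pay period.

Regional Income Tax: taxable = $28,793.00
  $1,841.04 + 28.86% × ($28,793.00 − $13,600.00) = $1,841.04 + 28.86% × $15,193.00 = $6,225.74
Unemployment Insurance: cap $213,758.00 − YTD $189,063.00 = $24,695.00 subject; 6% × $24,695.00 = $1,481.70
Total: $6,225.74 + $1,481.70 = $7,707.44

$7,707.44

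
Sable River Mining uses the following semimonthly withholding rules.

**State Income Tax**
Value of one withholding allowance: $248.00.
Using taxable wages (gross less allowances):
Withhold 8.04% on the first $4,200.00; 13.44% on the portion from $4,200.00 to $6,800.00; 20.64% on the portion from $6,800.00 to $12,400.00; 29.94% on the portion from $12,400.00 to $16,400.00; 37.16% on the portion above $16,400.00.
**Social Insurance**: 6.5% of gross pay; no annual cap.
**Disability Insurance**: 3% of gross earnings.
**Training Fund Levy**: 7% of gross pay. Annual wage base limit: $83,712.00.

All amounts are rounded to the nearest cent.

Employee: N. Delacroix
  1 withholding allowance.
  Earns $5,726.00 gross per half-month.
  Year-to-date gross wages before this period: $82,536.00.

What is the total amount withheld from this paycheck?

$1,135.73

State Income Tax: taxable = $5,726.00 − 1×$248.00 = $5,478.00
  $337.68 + 13.44% × ($5,478.00 − $4,200.00) = $337.68 + 13.44% × $1,278.00 = $509.44
Social Insurance: 6.5% × $5,726.00 = $372.19
Disability Insurance: 3% × $5,726.00 = $171.78
Training Fund Levy: cap $83,712.00 − YTD $82,536.00 = $1,176.00 subject; 7% × $1,176.00 = $82.32
Total: $509.44 + $372.19 + $171.78 + $82.32 = $1,135.73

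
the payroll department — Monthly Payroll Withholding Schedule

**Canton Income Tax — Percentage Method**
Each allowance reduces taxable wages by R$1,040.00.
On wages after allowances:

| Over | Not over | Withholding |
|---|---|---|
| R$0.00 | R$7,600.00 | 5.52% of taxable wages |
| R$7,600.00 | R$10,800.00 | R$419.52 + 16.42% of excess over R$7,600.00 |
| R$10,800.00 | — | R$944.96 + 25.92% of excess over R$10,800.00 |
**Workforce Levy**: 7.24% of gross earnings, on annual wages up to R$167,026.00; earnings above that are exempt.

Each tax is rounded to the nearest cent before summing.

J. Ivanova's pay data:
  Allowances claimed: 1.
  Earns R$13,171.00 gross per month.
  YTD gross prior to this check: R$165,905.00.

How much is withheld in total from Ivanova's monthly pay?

Canton Income Tax: taxable = R$13,171.00 − 1×R$1,040.00 = R$12,131.00
  R$944.96 + 25.92% × (R$12,131.00 − R$10,800.00) = R$944.96 + 25.92% × R$1,331.00 = R$1,289.96
Workforce Levy: cap R$167,026.00 − YTD R$165,905.00 = R$1,121.00 subject; 7.24% × R$1,121.00 = R$81.16
Total: R$1,289.96 + R$81.16 = R$1,371.12

R$1,371.12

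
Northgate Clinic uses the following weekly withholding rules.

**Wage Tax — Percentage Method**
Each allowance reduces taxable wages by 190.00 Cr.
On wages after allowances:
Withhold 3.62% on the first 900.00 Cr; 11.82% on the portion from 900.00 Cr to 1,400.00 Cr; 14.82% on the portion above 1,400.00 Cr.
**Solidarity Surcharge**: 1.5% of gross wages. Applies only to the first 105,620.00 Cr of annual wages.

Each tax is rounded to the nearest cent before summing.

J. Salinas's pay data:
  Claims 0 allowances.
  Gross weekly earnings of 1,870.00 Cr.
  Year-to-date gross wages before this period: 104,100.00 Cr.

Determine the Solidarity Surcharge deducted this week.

22.80 Cr

Solidarity Surcharge: cap 105,620.00 Cr − YTD 104,100.00 Cr = 1,520.00 Cr subject; 1.5% × 1,520.00 Cr = 22.80 Cr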